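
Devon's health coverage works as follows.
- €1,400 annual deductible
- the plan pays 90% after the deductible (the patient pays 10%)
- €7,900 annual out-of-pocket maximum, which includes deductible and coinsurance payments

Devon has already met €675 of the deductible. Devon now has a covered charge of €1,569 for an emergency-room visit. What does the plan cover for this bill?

€759.60

€675 of the €1,400 deductible is already met, leaving €725.
The remaining €844 (= €1,569 − €725) moves to coinsurance.
Patient's 10% share of €844 is €84.40.
That puts the patient's cost at €725 + €84.40 = €809.40 before any cap.
Cumulative spending €675 + €809.40 = €1,484.40 stays under the €7,900 maximum.
The plan picks up €1,569 − €809.40 = €759.60.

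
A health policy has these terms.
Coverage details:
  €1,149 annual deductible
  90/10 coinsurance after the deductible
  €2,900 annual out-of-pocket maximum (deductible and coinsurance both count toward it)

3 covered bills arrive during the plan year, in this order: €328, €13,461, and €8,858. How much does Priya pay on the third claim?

Claim 1 — €328: all of it applies to the deductible. Patient pays €328; OOP now €328.
Claim 2 — €13,461: deductible takes €821, €12,640 remains; 10% of €12,640 = €1,264. Patient owes €2,085 (running OOP €2,413).
Claim 3 — €8,858: deductible met; 10% of €8,858 = €885.80. OOP would hit €3,298.80 > €2,900, so the cap limits the patient to €2,900 − €2,413 = €487.

€487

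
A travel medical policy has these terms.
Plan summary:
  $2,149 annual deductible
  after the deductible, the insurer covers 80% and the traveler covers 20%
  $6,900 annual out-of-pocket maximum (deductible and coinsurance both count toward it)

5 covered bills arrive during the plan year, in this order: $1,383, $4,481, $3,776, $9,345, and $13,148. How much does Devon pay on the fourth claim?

$1,869

Bill 1, $1,383: all of it applies to the deductible. Traveler owes $1,383 (running OOP $1,383).
Bill 2, $4,481: $766 to deductible, leaving $3,715; 20% of $3,715 = $743. Cost to traveler: $1,509. OOP to date $2,892.
Bill 3, $3,776: deductible met; 20% of $3,776 = $755.20. Cost to traveler: $755.20. OOP to date $3,647.20.
Bill 4, $9,345: deductible already satisfied, so traveler's share is 20% × $9,345 = $1,869. Cost to traveler: $1,869. OOP to date $5,516.20.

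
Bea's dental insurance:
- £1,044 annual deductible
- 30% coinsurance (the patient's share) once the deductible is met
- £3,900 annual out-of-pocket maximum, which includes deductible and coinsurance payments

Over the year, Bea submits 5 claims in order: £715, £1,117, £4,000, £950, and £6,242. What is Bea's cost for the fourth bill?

Bill 1, £715: fully absorbed by the deductible. Patient owes £715 (running OOP £715).
Bill 2, £1,117: deductible takes £329, £788 remains; coinsurance £788 × 30% = £236.40. Patient owes £565.40 (running OOP £1,280.40).
Bill 3, £4,000: deductible met; 30% of £4,000 = £1,200. Patient pays £1,200; OOP now £2,480.40.
Bill 4, £950: deductible met; 30% of £950 = £285. Patient owes £285 (running OOP £2,765.40).

£285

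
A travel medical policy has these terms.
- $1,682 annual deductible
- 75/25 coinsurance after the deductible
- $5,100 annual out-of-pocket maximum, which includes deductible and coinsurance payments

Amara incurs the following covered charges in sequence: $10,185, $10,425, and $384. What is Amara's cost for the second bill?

#1 ($10,185): $1,682 finishes the deductible; $8,503 goes to coinsurance; coinsurance $8,503 × 25% = $2,125.75. Cost to traveler: $3,807.75. OOP to date $3,807.75.
#2 ($10,425): 25% coinsurance on $10,425 = $2,606.25. Adding that to $3,807.75 gives $6,414, past the $5,100 cap; traveler pays only $5,100 − $3,807.75 = $1,292.25.

$1,292.25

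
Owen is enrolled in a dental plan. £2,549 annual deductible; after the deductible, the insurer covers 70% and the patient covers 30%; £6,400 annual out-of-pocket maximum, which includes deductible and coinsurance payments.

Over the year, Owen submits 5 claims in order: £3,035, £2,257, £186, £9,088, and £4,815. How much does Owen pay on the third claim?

£55.80

Claim 1 (£3,035): £2,549 finishes the deductible; £486 goes to coinsurance; patient's 30% is £145.80. Cost to patient: £2,694.80. OOP to date £2,694.80.
Claim 2 (£2,257): deductible met; 30% of £2,257 = £677.10. Patient pays £677.10; OOP now £3,371.90.
Claim 3 (£186): deductible met; 30% of £186 = £55.80. Cost to patient: £55.80. OOP to date £3,427.70.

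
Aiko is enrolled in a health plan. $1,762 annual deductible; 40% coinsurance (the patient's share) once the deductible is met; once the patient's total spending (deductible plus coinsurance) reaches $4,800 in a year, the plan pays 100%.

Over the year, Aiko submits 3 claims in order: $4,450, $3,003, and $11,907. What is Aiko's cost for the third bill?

$761.60

Claim 1 ($4,450): $1,762 to deductible, leaving $2,688; 40% of $2,688 = $1,075.20. Cost to patient: $2,837.20. OOP to date $2,837.20.
Claim 2 ($3,003): 40% coinsurance on $3,003 = $1,201.20. Patient owes $1,201.20 (running OOP $4,038.40).
Claim 3 ($11,907): deductible met; 40% of $11,907 = $4,762.80. OOP would hit $8,801.20 > $4,800, so the cap limits the patient to $4,800 − $4,038.40 = $761.60.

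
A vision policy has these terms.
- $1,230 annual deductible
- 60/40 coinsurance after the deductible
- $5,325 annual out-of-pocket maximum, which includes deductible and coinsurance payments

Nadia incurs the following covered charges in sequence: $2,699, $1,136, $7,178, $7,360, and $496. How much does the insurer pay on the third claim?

Bill 1, $2,699: deductible takes $1,230, $1,469 remains; member's 40% is $587.60. Member owes $1,817.60 (running OOP $1,817.60). Plan pays $2,699 − $1,817.60 = $881.40.
Bill 2, $1,136: 40% coinsurance on $1,136 = $454.40. Cost to member: $454.40. OOP to date $2,272. Plan pays $1,136 − $454.40 = $681.60.
Bill 3, $7,178: deductible already satisfied, so member's share is 40% × $7,178 = $2,871.20. Member owes $2,871.20 (running OOP $5,143.20). Plan pays $7,178 − $2,871.20 = $4,306.80.

$4,306.80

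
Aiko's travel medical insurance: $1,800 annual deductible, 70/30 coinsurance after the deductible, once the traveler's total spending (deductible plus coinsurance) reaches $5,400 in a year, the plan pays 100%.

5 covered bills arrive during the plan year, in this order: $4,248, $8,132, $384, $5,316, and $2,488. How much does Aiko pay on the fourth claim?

$310.80

#1 ($4,248): $1,800 finishes the deductible; $2,448 goes to coinsurance; 30% of $2,448 = $734.40. Traveler owes $2,534.40 (running OOP $2,534.40).
#2 ($8,132): deductible already satisfied, so traveler's share is 30% × $8,132 = $2,439.60. Cost to traveler: $2,439.60. OOP to date $4,974.
#3 ($384): deductible met; 30% of $384 = $115.20. Traveler owes $115.20 (running OOP $5,089.20).
#4 ($5,316): 30% coinsurance on $5,316 = $1,594.80. Adding that to $5,089.20 gives $6,684, past the $5,400 cap; traveler pays only $5,400 − $5,089.20 = $310.80.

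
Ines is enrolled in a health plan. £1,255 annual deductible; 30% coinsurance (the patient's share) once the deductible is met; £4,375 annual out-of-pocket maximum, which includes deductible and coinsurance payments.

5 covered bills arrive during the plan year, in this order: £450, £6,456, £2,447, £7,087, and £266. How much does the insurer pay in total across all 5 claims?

£12,331

#1 (£450): fully absorbed by the deductible. Cost to patient: £450. OOP to date £450. Plan pays £450 − £450 = £0.
#2 (£6,456): £805 finishes the deductible; £5,651 goes to coinsurance; coinsurance £5,651 × 30% = £1,695.30. Patient owes £2,500.30 (running OOP £2,950.30). Insurer: £6,456 − £2,500.30 = £3,955.70.
#3 (£2,447): deductible met; 30% of £2,447 = £734.10. Cost to patient: £734.10. OOP to date £3,684.40. Plan pays £2,447 − £734.10 = £1,712.90.
#4 (£7,087): deductible met; 30% of £7,087 = £2,126.10. OOP would hit £5,810.50 > £4,375, so the cap limits the patient to £4,375 − £3,684.40 = £690.60. Plan pays £7,087 − £690.60 = £6,396.40.
#5 (£266): 30% coinsurance on £266 = £79.80. Adding that to £4,375 gives £4,454.80, past the £4,375 cap; patient pays only £4,375 − £4,375 = £0. Insurer: £266 − £0 = £266.
Insurer total: £0 + £3,955.70 + £1,712.90 + £6,396.40 + £266 = £12,331.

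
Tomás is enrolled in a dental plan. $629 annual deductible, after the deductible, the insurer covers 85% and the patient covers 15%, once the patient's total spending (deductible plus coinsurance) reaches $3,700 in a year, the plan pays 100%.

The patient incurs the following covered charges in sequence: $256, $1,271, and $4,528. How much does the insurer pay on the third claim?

$3,848.80

#1 ($256): fully absorbed by the deductible. Cost to patient: $256. OOP to date $256. Plan pays $256 − $256 = $0.
#2 ($1,271): deductible takes $373, $898 remains; coinsurance $898 × 15% = $134.70. Patient pays $507.70; OOP now $763.70. Plan pays $1,271 − $507.70 = $763.30.
#3 ($4,528): deductible met; 15% of $4,528 = $679.20. Cost to patient: $679.20. OOP to date $1,442.90. Insurer: $4,528 − $679.20 = $3,848.80.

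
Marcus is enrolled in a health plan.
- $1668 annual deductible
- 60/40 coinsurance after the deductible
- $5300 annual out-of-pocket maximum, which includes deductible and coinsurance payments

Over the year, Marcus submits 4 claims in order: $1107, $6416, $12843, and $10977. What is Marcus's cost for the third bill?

$1290

Bill 1, $1107: all of it applies to the deductible. Patient pays $1107; OOP now $1107.
Bill 2, $6416: deductible takes $561, $5855 remains; coinsurance $5855 × 40% = $2342. Cost to patient: $2903. OOP to date $4010.
Bill 3, $12843: deductible already satisfied, so patient's share is 40% × $12843 = $5137.20. Adding that to $4010 gives $9147.20, past the $5300 cap; patient pays only $5300 − $4010 = $1290.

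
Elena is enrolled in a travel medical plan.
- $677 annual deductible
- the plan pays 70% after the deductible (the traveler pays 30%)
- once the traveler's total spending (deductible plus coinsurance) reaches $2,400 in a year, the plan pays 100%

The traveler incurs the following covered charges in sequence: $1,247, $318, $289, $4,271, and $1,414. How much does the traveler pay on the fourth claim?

$1,281.30

Claim 1 — $1,247: $677 finishes the deductible; $570 goes to coinsurance; traveler's 30% is $171. Traveler owes $848 (running OOP $848).
Claim 2 — $318: 30% coinsurance on $318 = $95.40. Traveler owes $95.40 (running OOP $943.40).
Claim 3 — $289: 30% coinsurance on $289 = $86.70. Traveler pays $86.70; OOP now $1,030.10.
Claim 4 — $4,271: 30% coinsurance on $4,271 = $1,281.30. Traveler owes $1,281.30 (running OOP $2,311.40).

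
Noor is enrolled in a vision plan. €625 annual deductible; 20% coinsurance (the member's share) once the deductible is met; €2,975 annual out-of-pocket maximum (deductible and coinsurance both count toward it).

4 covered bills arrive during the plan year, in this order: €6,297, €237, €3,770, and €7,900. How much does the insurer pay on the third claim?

Claim 1 — €6,297: deductible takes €625, €5,672 remains; 20% of €5,672 = €1,134.40. Member owes €1,759.40 (running OOP €1,759.40). Plan pays €6,297 − €1,759.40 = €4,537.60.
Claim 2 — €237: 20% coinsurance on €237 = €47.40. Member owes €47.40 (running OOP €1,806.80). Plan pays €237 − €47.40 = €189.60.
Claim 3 — €3,770: 20% coinsurance on €3,770 = €754. Member pays €754; OOP now €2,560.80. Plan pays €3,770 − €754 = €3,016.

€3,016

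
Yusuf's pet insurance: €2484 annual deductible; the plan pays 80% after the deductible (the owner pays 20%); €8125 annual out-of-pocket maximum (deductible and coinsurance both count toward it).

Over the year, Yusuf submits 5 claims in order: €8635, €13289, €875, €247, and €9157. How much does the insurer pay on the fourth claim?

#1 (€8635): €2484 finishes the deductible; €6151 goes to coinsurance; owner's 20% is €1230.20. Cost to owner: €3714.20. OOP to date €3714.20. Insurer: €8635 − €3714.20 = €4920.80.
#2 (€13289): 20% coinsurance on €13289 = €2657.80. Owner pays €2657.80; OOP now €6372. Plan pays €13289 − €2657.80 = €10631.20.
#3 (€875): 20% coinsurance on €875 = €175. Cost to owner: €175. OOP to date €6547. Insurer: €875 − €175 = €700.
#4 (€247): 20% coinsurance on €247 = €49.40. Cost to owner: €49.40. OOP to date €6596.40. Plan pays €247 − €49.40 = €197.60.

€197.60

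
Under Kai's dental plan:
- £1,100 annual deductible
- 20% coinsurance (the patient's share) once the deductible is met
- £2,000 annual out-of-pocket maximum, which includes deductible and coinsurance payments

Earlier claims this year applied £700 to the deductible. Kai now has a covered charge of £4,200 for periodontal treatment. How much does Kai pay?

£700 of the £1,100 deductible is already met, leaving £400.
The remaining £3,800 (= £4,200 − £400) moves to coinsurance.
20% of £3,800 = £760 falls to the patient.
So the patient owes £400 + £760 = £1,160 before any cap.
Year-to-date out-of-pocket becomes £700 + £1,160 = £1,860, still under the £2,000 maximum, so no cap applies.

£1,160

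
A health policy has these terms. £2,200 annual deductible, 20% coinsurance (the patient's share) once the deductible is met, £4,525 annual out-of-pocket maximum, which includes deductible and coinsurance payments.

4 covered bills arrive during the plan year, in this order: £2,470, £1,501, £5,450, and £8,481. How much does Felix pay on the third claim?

£1,090

Claim 1 (£2,470): deductible takes £2,200, £270 remains; coinsurance £270 × 20% = £54. Patient pays £2,254; OOP now £2,254.
Claim 2 (£1,501): deductible met; 20% of £1,501 = £300.20. Patient owes £300.20 (running OOP £2,554.20).
Claim 3 (£5,450): deductible met; 20% of £5,450 = £1,090. Patient pays £1,090; OOP now £3,644.20.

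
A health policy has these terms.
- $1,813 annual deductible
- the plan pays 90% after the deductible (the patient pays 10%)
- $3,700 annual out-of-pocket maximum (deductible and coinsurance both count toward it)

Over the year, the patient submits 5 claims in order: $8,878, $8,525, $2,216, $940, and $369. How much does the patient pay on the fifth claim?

$12.40

Bill 1, $8,878: $1,813 finishes the deductible; $7,065 goes to coinsurance; patient's 10% is $706.50. Patient owes $2,519.50 (running OOP $2,519.50).
Bill 2, $8,525: 10% coinsurance on $8,525 = $852.50. Patient owes $852.50 (running OOP $3,372).
Bill 3, $2,216: deductible already satisfied, so patient's share is 10% × $2,216 = $221.60. Patient pays $221.60; OOP now $3,593.60.
Bill 4, $940: deductible already satisfied, so patient's share is 10% × $940 = $94. Patient pays $94; OOP now $3,687.60.
Bill 5, $369: 10% coinsurance on $369 = $36.90. Adding that to $3,687.60 gives $3,724.50, past the $3,700 cap; patient pays only $3,700 − $3,687.60 = $12.40.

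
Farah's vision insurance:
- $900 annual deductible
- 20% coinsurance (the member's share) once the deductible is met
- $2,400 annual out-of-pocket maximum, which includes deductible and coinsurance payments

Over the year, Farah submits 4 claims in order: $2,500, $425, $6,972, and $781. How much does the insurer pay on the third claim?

#1 ($2,500): $900 to deductible, leaving $1,600; 20% of $1,600 = $320. Cost to member: $1,220. OOP to date $1,220. Insurer: $2,500 − $1,220 = $1,280.
#2 ($425): deductible met; 20% of $425 = $85. Cost to member: $85. OOP to date $1,305. Plan pays $425 − $85 = $340.
#3 ($6,972): 20% coinsurance on $6,972 = $1,394.40. That would push OOP to $2,699.40, over the $2,400 cap, so member pays $2,400 − $1,305 = $1,095. Plan pays $6,972 − $1,095 = $5,877.

$5,877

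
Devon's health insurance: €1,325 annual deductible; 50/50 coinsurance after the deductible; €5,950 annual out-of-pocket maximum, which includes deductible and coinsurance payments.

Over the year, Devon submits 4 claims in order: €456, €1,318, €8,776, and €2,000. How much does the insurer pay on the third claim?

Bill 1, €456: entire amount goes to the deductible. Patient owes €456 (running OOP €456). Insurer: €456 − €456 = €0.
Bill 2, €1,318: €869 to deductible, leaving €449; coinsurance €449 × 50% = €224.50. Patient owes €1,093.50 (running OOP €1,549.50). Plan pays €1,318 − €1,093.50 = €224.50.
Bill 3, €8,776: 50% coinsurance on €8,776 = €4,388. Patient pays €4,388; OOP now €5,937.50. Insurer: €8,776 − €4,388 = €4,388.

€4,388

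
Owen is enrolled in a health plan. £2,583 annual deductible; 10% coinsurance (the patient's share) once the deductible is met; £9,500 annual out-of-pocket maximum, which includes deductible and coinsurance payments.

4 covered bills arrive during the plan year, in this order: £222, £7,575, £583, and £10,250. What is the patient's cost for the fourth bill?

Claim 1 — £222: fully absorbed by the deductible. Patient owes £222 (running OOP £222).
Claim 2 — £7,575: £2,361 to deductible, leaving £5,214; coinsurance £5,214 × 10% = £521.40. Patient owes £2,882.40 (running OOP £3,104.40).
Claim 3 — £583: deductible met; 10% of £583 = £58.30. Patient pays £58.30; OOP now £3,162.70.
Claim 4 — £10,250: 10% coinsurance on £10,250 = £1,025. Cost to patient: £1,025. OOP to date £4,187.70.

£1,025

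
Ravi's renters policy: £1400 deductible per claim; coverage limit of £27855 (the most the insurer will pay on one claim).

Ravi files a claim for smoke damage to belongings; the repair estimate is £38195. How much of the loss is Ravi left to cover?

After the deductible, £38195 − £1400 = £36795 remains.
The £27855 per-incident cap binds; insurer pays £27855.
Tenant's share is the uncovered remainder: £38195 − £27855 = £10340.

£10340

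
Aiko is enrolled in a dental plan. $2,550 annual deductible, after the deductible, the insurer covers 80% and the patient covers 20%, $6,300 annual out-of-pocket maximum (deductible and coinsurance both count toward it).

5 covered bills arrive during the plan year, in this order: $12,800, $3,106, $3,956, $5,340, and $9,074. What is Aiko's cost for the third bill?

$791.20

Bill 1, $12,800: deductible takes $2,550, $10,250 remains; 20% of $10,250 = $2,050. Patient pays $4,600; OOP now $4,600.
Bill 2, $3,106: 20% coinsurance on $3,106 = $621.20. Cost to patient: $621.20. OOP to date $5,221.20.
Bill 3, $3,956: deductible met; 20% of $3,956 = $791.20. Patient pays $791.20; OOP now $6,012.40.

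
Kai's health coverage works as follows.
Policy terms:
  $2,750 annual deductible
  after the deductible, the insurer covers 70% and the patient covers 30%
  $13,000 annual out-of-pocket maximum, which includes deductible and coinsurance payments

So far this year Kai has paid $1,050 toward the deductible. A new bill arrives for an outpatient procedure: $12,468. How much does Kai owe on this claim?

$4,930.40

Deductible still to meet: $2,750 − $1,050 = $1,700.
After the $1,700 deductible portion, $12,468 − $1,700 = $10,768 is subject to coinsurance.
30% of $10,768 = $3,230.40 falls to the patient.
That puts the patient's cost at $1,700 + $3,230.40 = $4,930.40 before any cap.
Cumulative spending $1,050 + $4,930.40 = $5,980.40 stays under the $13,000 maximum.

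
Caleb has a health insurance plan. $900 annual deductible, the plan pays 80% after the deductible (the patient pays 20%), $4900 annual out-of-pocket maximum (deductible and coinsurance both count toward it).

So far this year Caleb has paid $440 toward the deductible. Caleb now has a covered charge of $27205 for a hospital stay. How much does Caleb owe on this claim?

$440 of the $900 deductible is already met, leaving $460.
The remaining $26745 (= $27205 − $460) moves to coinsurance.
Patient's 20% share of $26745 is $5349.
Patient responsibility before any cap: $460 + $5349 = $5809.
Adding $5809 to the $440 already spent would give $6249, which exceeds the $4900 cap; the patient pays just $4900 − $440 = $4460.

$4460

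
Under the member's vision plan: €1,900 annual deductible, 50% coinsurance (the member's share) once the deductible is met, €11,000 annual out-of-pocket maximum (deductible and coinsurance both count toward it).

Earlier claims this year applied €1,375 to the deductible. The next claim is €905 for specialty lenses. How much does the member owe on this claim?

€1,375 of the €1,900 deductible is already met, leaving €525.
That leaves €905 − €525 = €380 for coinsurance.
50% of €380 = €190 falls to the member.
Member responsibility before any cap: €525 + €190 = €715.
Total out-of-pocket so far would be €1,375 + €715 = €2,090, below the €11,000 cap — no reduction.

€715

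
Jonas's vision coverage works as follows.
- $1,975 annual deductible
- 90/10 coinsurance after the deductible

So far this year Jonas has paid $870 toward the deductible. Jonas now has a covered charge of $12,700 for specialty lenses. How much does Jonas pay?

Remaining deductible: $1,975 − $870 = $1,105.
That leaves $12,700 − $1,105 = $11,595 for coinsurance.
10% of $11,595 = $1,159.50 falls to the member.
That puts the member's cost at $1,105 + $1,159.50 = $2,264.50.

$2,264.50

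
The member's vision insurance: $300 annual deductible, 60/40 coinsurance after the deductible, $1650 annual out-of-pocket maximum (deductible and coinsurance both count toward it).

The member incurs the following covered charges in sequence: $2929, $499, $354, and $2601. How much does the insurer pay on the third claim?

$255.20

#1 ($2929): deductible takes $300, $2629 remains; member's 40% is $1051.60. Cost to member: $1351.60. OOP to date $1351.60. Plan pays $2929 − $1351.60 = $1577.40.
#2 ($499): 40% coinsurance on $499 = $199.60. Member pays $199.60; OOP now $1551.20. Plan pays $499 − $199.60 = $299.40.
#3 ($354): 40% coinsurance on $354 = $141.60. Adding that to $1551.20 gives $1692.80, past the $1650 cap; member pays only $1650 − $1551.20 = $98.80. Insurer: $354 − $98.80 = $255.20.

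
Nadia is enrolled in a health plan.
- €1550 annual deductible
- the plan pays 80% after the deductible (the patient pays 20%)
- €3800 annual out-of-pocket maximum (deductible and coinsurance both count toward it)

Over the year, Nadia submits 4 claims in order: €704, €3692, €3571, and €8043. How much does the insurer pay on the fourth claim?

#1 (€704): fully absorbed by the deductible. Patient owes €704 (running OOP €704). Insurer: €704 − €704 = €0.
#2 (€3692): €846 finishes the deductible; €2846 goes to coinsurance; patient's 20% is €569.20. Patient pays €1415.20; OOP now €2119.20. Insurer: €3692 − €1415.20 = €2276.80.
#3 (€3571): 20% coinsurance on €3571 = €714.20. Cost to patient: €714.20. OOP to date €2833.40. Plan pays €3571 − €714.20 = €2856.80.
#4 (€8043): 20% coinsurance on €8043 = €1608.60. OOP would hit €4442 > €3800, so the cap limits the patient to €3800 − €2833.40 = €966.60. Plan pays €8043 − €966.60 = €7076.40.

€7076.40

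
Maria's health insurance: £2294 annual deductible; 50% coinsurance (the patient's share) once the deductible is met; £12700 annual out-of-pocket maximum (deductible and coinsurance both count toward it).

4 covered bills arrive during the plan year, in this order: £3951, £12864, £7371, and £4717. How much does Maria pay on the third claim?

£3145.50

Bill 1, £3951: £2294 finishes the deductible; £1657 goes to coinsurance; patient's 50% is £828.50. Patient pays £3122.50; OOP now £3122.50.
Bill 2, £12864: 50% coinsurance on £12864 = £6432. Cost to patient: £6432. OOP to date £9554.50.
Bill 3, £7371: deductible already satisfied, so patient's share is 50% × £7371 = £3685.50. That would push OOP to £13240, over the £12700 cap, so patient pays £12700 − £9554.50 = £3145.50.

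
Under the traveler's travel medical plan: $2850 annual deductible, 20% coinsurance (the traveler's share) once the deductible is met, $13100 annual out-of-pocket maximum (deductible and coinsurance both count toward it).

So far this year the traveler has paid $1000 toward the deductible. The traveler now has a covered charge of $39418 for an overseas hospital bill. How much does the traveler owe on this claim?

$1000 of the $2850 deductible is already met, leaving $1850.
After the $1850 deductible portion, $39418 − $1850 = $37568 is subject to coinsurance.
Coinsurance: $37568 × 20% = $7513.60.
Traveler responsibility before any cap: $1850 + $7513.60 = $9363.60.
Total out-of-pocket so far would be $1000 + $9363.60 = $10363.60, below the $13100 cap — no reduction.

$9363.60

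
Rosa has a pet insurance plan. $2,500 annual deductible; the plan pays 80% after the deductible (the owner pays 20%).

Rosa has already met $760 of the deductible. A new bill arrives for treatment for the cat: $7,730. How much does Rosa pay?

Remaining deductible: $2,500 − $760 = $1,740.
That leaves $7,730 − $1,740 = $5,990 for coinsurance.
Owner's 20% share of $5,990 is $1,198.
That puts the owner's cost at $1,740 + $1,198 = $2,938.

$2,938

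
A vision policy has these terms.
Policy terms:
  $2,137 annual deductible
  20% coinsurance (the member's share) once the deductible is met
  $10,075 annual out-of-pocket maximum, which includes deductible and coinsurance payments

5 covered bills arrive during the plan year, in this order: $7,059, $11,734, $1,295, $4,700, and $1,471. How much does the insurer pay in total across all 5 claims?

Bill 1, $7,059: $2,137 finishes the deductible; $4,922 goes to coinsurance; member's 20% is $984.40. Member pays $3,121.40; OOP now $3,121.40. Insurer: $7,059 − $3,121.40 = $3,937.60.
Bill 2, $11,734: 20% coinsurance on $11,734 = $2,346.80. Member owes $2,346.80 (running OOP $5,468.20). Insurer: $11,734 − $2,346.80 = $9,387.20.
Bill 3, $1,295: deductible met; 20% of $1,295 = $259. Cost to member: $259. OOP to date $5,727.20. Insurer: $1,295 − $259 = $1,036.
Bill 4, $4,700: 20% coinsurance on $4,700 = $940. Cost to member: $940. OOP to date $6,667.20. Plan pays $4,700 − $940 = $3,760.
Bill 5, $1,471: 20% coinsurance on $1,471 = $294.20. Member pays $294.20; OOP now $6,961.40. Plan pays $1,471 − $294.20 = $1,176.80.
Insurer total: $3,937.60 + $9,387.20 + $1,036 + $3,760 + $1,176.80 = $19,297.60.

$19,297.60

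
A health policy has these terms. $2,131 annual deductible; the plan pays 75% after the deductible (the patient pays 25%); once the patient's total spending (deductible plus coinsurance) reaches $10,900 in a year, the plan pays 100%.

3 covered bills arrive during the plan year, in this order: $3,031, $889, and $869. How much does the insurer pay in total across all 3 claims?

$1,993.50

Claim 1 — $3,031: deductible takes $2,131, $900 remains; patient's 25% is $225. Patient owes $2,356 (running OOP $2,356). Insurer: $3,031 − $2,356 = $675.
Claim 2 — $889: deductible met; 25% of $889 = $222.25. Patient owes $222.25 (running OOP $2,578.25). Insurer: $889 − $222.25 = $666.75.
Claim 3 — $869: deductible met; 25% of $869 = $217.25. Patient pays $217.25; OOP now $2,795.50. Insurer: $869 − $217.25 = $651.75.
Insurer total = bills − patient's total = $4,789 − $2,795.50 = $1,993.50.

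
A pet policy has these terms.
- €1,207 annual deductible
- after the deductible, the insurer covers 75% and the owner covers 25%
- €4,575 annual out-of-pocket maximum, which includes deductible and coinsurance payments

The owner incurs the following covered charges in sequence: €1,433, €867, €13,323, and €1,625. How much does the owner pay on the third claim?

Claim 1 (€1,433): deductible takes €1,207, €226 remains; owner's 25% is €56.50. Owner owes €1,263.50 (running OOP €1,263.50).
Claim 2 (€867): deductible already satisfied, so owner's share is 25% × €867 = €216.75. Owner owes €216.75 (running OOP €1,480.25).
Claim 3 (€13,323): deductible met; 25% of €13,323 = €3,330.75. OOP would hit €4,811 > €4,575, so the cap limits the owner to €4,575 − €1,480.25 = €3,094.75.

€3,094.75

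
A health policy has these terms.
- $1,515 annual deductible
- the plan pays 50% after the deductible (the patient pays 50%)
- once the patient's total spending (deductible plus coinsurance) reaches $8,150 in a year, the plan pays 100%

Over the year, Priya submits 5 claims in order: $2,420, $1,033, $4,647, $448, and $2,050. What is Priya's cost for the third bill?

$2,323.50

Bill 1, $2,420: $1,515 finishes the deductible; $905 goes to coinsurance; coinsurance $905 × 50% = $452.50. Cost to patient: $1,967.50. OOP to date $1,967.50.
Bill 2, $1,033: deductible met; 50% of $1,033 = $516.50. Cost to patient: $516.50. OOP to date $2,484.
Bill 3, $4,647: deductible already satisfied, so patient's share is 50% × $4,647 = $2,323.50. Cost to patient: $2,323.50. OOP to date $4,807.50.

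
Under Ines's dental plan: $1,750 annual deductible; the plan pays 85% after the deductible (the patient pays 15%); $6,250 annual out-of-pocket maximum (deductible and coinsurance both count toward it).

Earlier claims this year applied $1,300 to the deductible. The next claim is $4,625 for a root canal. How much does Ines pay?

Remaining deductible: $1,750 − $1,300 = $450.
After the $450 deductible portion, $4,625 − $450 = $4,175 is subject to coinsurance.
Patient's 15% share of $4,175 is $626.25.
Patient responsibility before any cap: $450 + $626.25 = $1,076.25.
Cumulative spending $1,300 + $1,076.25 = $2,376.25 stays under the $6,250 maximum.

$1,076.25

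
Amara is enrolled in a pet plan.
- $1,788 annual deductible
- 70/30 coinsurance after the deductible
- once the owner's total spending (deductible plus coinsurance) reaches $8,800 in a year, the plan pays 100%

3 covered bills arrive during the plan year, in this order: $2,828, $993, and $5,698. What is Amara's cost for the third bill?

$1,709.40

Claim 1 — $2,828: deductible takes $1,788, $1,040 remains; coinsurance $1,040 × 30% = $312. Owner owes $2,100 (running OOP $2,100).
Claim 2 — $993: 30% coinsurance on $993 = $297.90. Cost to owner: $297.90. OOP to date $2,397.90.
Claim 3 — $5,698: 30% coinsurance on $5,698 = $1,709.40. Cost to owner: $1,709.40. OOP to date $4,107.30.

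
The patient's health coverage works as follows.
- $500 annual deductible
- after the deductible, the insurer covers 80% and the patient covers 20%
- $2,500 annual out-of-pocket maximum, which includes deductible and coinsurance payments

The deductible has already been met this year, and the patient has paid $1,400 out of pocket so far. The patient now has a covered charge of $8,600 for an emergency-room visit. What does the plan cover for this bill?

$7,500

The deductible is already satisfied, so the full bill goes to coinsurance.
Patient's 20% share of $8,600 is $1,720.
Year-to-date out-of-pocket would reach $1,400 + $1,720 = $3,120, above the $2,500 maximum, so the patient pays only $2,500 − $1,400 = $1,100.
The plan picks up $8,600 − $1,100 = $7,500.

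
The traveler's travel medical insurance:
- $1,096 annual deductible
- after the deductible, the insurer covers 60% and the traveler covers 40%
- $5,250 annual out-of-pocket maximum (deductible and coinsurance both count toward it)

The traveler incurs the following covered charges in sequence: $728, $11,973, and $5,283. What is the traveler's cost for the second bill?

$4,522

Claim 1 ($728): entire amount goes to the deductible. Cost to traveler: $728. OOP to date $728.
Claim 2 ($11,973): $368 finishes the deductible; $11,605 goes to coinsurance; traveler's 40% is $4,642. Deductible plus coinsurance: $368 + $4,642 = $5,010. Adding that to $728 gives $5,738, past the $5,250 cap; traveler pays only $5,250 − $728 = $4,522.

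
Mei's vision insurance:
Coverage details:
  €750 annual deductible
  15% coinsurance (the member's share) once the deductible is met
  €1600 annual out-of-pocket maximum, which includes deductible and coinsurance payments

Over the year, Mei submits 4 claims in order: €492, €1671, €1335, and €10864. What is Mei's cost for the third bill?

€200.25

Claim 1 (€492): fully absorbed by the deductible. Member pays €492; OOP now €492.
Claim 2 (€1671): €258 finishes the deductible; €1413 goes to coinsurance; member's 15% is €211.95. Cost to member: €469.95. OOP to date €961.95.
Claim 3 (€1335): deductible met; 15% of €1335 = €200.25. Cost to member: €200.25. OOP to date €1162.20.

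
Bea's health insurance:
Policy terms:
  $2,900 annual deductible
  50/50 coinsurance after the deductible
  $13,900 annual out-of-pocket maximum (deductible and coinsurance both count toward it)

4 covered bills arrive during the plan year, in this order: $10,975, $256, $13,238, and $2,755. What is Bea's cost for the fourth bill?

$215.50

Claim 1 — $10,975: $2,900 finishes the deductible; $8,075 goes to coinsurance; 50% of $8,075 = $4,037.50. Cost to patient: $6,937.50. OOP to date $6,937.50.
Claim 2 — $256: 50% coinsurance on $256 = $128. Cost to patient: $128. OOP to date $7,065.50.
Claim 3 — $13,238: deductible already satisfied, so patient's share is 50% × $13,238 = $6,619. Patient pays $6,619; OOP now $13,684.50.
Claim 4 — $2,755: deductible already satisfied, so patient's share is 50% × $2,755 = $1,377.50. That would push OOP to $15,062, over the $13,900 cap, so patient pays $13,900 − $13,684.50 = $215.50.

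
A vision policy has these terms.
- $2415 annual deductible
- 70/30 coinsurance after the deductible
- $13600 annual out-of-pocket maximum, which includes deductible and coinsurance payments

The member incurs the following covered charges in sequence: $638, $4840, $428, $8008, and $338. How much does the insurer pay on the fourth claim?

$5605.60

Claim 1 — $638: fully absorbed by the deductible. Member pays $638; OOP now $638. Plan pays $638 − $638 = $0.
Claim 2 — $4840: deductible takes $1777, $3063 remains; 30% of $3063 = $918.90. Member pays $2695.90; OOP now $3333.90. Insurer: $4840 − $2695.90 = $2144.10.
Claim 3 — $428: 30% coinsurance on $428 = $128.40. Member owes $128.40 (running OOP $3462.30). Insurer: $428 − $128.40 = $299.60.
Claim 4 — $8008: deductible already satisfied, so member's share is 30% × $8008 = $2402.40. Member owes $2402.40 (running OOP $5864.70). Plan pays $8008 − $2402.40 = $5605.60.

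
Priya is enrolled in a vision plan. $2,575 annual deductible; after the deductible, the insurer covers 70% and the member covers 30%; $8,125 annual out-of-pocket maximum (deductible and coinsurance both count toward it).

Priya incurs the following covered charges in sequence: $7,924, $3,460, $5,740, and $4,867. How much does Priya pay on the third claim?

Claim 1 ($7,924): $2,575 to deductible, leaving $5,349; 30% of $5,349 = $1,604.70. Member pays $4,179.70; OOP now $4,179.70.
Claim 2 ($3,460): deductible met; 30% of $3,460 = $1,038. Cost to member: $1,038. OOP to date $5,217.70.
Claim 3 ($5,740): deductible met; 30% of $5,740 = $1,722. Cost to member: $1,722. OOP to date $6,939.70.

$1,722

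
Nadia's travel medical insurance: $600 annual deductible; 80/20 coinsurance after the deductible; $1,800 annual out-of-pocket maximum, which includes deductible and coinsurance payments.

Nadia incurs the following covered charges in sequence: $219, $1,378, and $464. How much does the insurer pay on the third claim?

#1 ($219): fully absorbed by the deductible. Cost to traveler: $219. OOP to date $219. Plan pays $219 − $219 = $0.
#2 ($1,378): deductible takes $381, $997 remains; traveler's 20% is $199.40. Traveler owes $580.40 (running OOP $799.40). Insurer: $1,378 − $580.40 = $797.60.
#3 ($464): deductible met; 20% of $464 = $92.80. Traveler pays $92.80; OOP now $892.20. Plan pays $464 − $92.80 = $371.20.

$371.20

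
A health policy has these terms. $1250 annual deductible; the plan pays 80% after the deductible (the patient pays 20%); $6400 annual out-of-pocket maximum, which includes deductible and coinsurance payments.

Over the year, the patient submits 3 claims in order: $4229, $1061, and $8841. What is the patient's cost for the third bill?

$1768.20

Claim 1 ($4229): $1250 finishes the deductible; $2979 goes to coinsurance; coinsurance $2979 × 20% = $595.80. Patient pays $1845.80; OOP now $1845.80.
Claim 2 ($1061): 20% coinsurance on $1061 = $212.20. Patient pays $212.20; OOP now $2058.
Claim 3 ($8841): deductible met; 20% of $8841 = $1768.20. Patient owes $1768.20 (running OOP $3826.20).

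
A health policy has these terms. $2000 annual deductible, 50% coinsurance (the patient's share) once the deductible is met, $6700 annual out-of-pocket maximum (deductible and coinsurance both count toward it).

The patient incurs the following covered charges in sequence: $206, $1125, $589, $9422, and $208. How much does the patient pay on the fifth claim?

Claim 1 — $206: all of it applies to the deductible. Patient owes $206 (running OOP $206).
Claim 2 — $1125: all of it applies to the deductible. Patient owes $1125 (running OOP $1331).
Claim 3 — $589: entire amount goes to the deductible. Patient pays $589; OOP now $1920.
Claim 4 — $9422: $80 finishes the deductible; $9342 goes to coinsurance; patient's 50% is $4671. Cost to patient: $4751. OOP to date $6671.
Claim 5 — $208: deductible already satisfied, so patient's share is 50% × $208 = $104. That would push OOP to $6775, over the $6700 cap, so patient pays $6700 − $6671 = $29.

$29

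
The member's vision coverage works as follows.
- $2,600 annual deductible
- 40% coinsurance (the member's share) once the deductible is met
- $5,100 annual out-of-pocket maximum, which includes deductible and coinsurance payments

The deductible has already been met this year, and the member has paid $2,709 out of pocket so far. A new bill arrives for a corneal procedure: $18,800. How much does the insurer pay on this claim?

With the deductible met, the entire $18,800 is subject to coinsurance.
40% of $18,800 = $7,520 falls to the member.
That would bring total out-of-pocket to $10,229, past the $5,100 cap. The member is capped at $5,100 − $2,709 = $2,391 on this claim.
Insurer pays the balance: $18,800 − $2,391 = $16,409.

$16,409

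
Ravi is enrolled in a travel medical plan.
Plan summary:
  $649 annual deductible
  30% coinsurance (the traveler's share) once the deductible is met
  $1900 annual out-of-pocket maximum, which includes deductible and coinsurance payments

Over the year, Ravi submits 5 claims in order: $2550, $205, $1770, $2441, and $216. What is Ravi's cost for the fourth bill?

$88.20

#1 ($2550): deductible takes $649, $1901 remains; coinsurance $1901 × 30% = $570.30. Traveler owes $1219.30 (running OOP $1219.30).
#2 ($205): deductible met; 30% of $205 = $61.50. Traveler owes $61.50 (running OOP $1280.80).
#3 ($1770): deductible met; 30% of $1770 = $531. Traveler owes $531 (running OOP $1811.80).
#4 ($2441): deductible met; 30% of $2441 = $732.30. Adding that to $1811.80 gives $2544.10, past the $1900 cap; traveler pays only $1900 − $1811.80 = $88.20.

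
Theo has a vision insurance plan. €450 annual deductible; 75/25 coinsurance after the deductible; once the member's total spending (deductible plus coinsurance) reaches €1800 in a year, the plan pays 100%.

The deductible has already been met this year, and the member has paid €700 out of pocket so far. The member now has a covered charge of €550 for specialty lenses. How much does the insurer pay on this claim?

With the deductible met, the entire €550 is subject to coinsurance.
Coinsurance: €550 × 25% = €137.50.
Total out-of-pocket so far would be €700 + €137.50 = €837.50, below the €1800 cap — no reduction.
Insurer pays the balance: €550 − €137.50 = €412.50.

€412.50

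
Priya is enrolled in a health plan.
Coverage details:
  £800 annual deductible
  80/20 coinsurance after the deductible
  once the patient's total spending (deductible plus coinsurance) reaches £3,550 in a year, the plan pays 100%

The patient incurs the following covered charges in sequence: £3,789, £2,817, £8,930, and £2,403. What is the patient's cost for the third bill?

Claim 1 (£3,789): £800 finishes the deductible; £2,989 goes to coinsurance; coinsurance £2,989 × 20% = £597.80. Patient pays £1,397.80; OOP now £1,397.80.
Claim 2 (£2,817): 20% coinsurance on £2,817 = £563.40. Cost to patient: £563.40. OOP to date £1,961.20.
Claim 3 (£8,930): deductible met; 20% of £8,930 = £1,786. That would push OOP to £3,747.20, over the £3,550 cap, so patient pays £3,550 − £1,961.20 = £1,588.80.

£1,588.80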